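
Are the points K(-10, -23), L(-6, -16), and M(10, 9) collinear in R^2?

KL = (4, 7), KM = (20, 32).
det[KL; KM] = (4)(32) − (7)(20) = -12.
The determinant is nonzero, so they are not collinear.

No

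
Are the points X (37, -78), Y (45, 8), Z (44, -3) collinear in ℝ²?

No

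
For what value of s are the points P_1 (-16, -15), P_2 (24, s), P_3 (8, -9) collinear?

-5

Collinearity: (P_2 − P_1) must be parallel to (P_3 − P_1) = (24, 6).
Cross-multiplying the components: (s − (-15))·(24) = (40)·(6).
Solving gives s = -5.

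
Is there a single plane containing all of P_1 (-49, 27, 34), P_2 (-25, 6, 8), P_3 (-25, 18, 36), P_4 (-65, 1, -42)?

A normal to the plane through P_1, P_2, P_3 is n = P_1P_2 × P_1P_3 = (-276, -672, 288).
The plane has equation n·P = 5172. For P_4: n·P_4 = 5172.
Equal, so P_4 lies in the plane and all four are coplanar.

Yes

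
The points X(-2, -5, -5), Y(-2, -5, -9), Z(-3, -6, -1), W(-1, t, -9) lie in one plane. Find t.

Normal to plane XYZ: n = (-4, 4, 0); plane equation n·P = -12.
Requiring n·W = -12: (4)t + (4) = -12.
So t = -4.

-4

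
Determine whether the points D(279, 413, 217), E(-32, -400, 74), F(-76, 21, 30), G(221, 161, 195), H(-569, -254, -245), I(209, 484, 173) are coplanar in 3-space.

No

The plane through D, E, F has normal n = DE × DF = (95975, -7392, -166703) and equation n·P = -12450422.
Checking the remaining points: n·G = -12486722, n·H = -11889972, n·I = -12358572.
Since n·G = -12486722 ≠ -12450422, G is off the plane and the points are not all coplanar.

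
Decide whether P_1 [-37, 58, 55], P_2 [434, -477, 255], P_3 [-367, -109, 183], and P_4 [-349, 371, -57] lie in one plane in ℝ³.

A normal to the plane through P_1, P_2, P_3 is n = P_1P_2 × P_1P_3 = (-35080, -126288, -255207).
The plane has equation n·P = -20063129. For P_4: n·P_4 = -20063129.
Equal, so P_4 lies in the plane and all four are coplanar.

Yes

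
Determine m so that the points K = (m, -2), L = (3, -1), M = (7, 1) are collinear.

1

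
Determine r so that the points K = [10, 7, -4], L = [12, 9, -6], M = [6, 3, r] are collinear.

0

Collinearity requires KL × KM = 0; each component is linear in r.
The x-component gives (2)r + (0) = 0, so r = 0.
The remaining components then also vanish.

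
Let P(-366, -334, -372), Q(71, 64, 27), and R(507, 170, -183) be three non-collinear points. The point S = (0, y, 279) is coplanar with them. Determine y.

151

Coplanarity requires PQ · (PR × PS) = 0.
PQ = (437, 398, 399), PR = (873, 504, 189); the triple product is linear in y with coefficient 265734 and constant term -40125834.
Setting it to zero: y = 151.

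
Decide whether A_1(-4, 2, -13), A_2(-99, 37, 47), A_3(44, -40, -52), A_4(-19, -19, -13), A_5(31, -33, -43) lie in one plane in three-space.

The plane through A_1, A_2, A_3 has normal n = A_1A_2 × A_1A_3 = (1155, -825, 2310) and equation n·P = -36300.
Checking the remaining points: n·A_4 = -36300, n·A_5 = -36300.
All equal -36300, so all 5 points lie in one plane.

Yes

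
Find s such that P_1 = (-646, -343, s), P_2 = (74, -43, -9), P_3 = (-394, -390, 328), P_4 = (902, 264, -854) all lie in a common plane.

699

Coplanarity ⇔ det[P_1P_2; P_1P_3; P_1P_4] = 0.
Expanding, this is linear in s: (-143640)s + (100404360) = 0.
So s = 699.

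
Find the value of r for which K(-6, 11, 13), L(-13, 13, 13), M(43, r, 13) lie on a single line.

-3

Collinearity requires KL × KM = 0; each component is linear in r.
The z-component gives (-7)r + (-21) = 0, so r = -3.
The remaining components then also vanish.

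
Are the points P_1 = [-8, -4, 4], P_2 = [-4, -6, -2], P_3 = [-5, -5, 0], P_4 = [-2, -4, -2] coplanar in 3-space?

With P_1 as base: P_1P_2 = (4, -2, -6), P_1P_3 = (3, -1, -4), P_1P_4 = (6, 0, -6).
P_1P_3 × P_1P_4 = (6, -6, 6).
P_1P_2 · (P_1P_3 × P_1P_4) = 0.
The scalar triple product vanishes, so the four points are coplanar.

Yes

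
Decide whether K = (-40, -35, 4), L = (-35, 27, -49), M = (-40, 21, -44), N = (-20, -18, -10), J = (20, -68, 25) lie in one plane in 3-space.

The plane through K, L, M has normal n = KL × KM = (-8, 240, 280) and equation n·P = -6960.
Checking the remaining points: n·N = -6960, n·J = -9480.
Since n·J = -9480 ≠ -6960, J is off the plane and the points are not all coplanar.

No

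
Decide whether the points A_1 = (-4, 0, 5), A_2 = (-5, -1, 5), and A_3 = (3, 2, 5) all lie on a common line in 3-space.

A_1A_2 = (-1, -1, 0), A_1A_3 = (7, 2, 0).
A_1A_2 × A_1A_3 = (0, 0, 5).
The cross product is nonzero, so the points do not lie on one line.

No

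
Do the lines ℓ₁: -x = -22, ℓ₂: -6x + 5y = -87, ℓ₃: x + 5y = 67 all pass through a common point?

Intersecting ℓ₁ and ℓ₂: solving the 2×2 system gives (x, y) = (22, 9).
Substitute into ℓ₃: (1)(22) + (5)(9) = 67.
This equals 67, so (22, 9) lies on all three lines and they are concurrent.

Yes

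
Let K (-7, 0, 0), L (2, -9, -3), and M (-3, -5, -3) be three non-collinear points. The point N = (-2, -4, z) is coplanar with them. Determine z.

0

A normal to the plane is n = KL × KM = (12, 15, -9).
N lies in the plane iff n · KN = 0.
This gives (-9)z + (0) = 0, so z = 0.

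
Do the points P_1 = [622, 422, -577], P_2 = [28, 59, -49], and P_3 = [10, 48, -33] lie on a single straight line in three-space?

P_1P_2 = (-594, -363, 528), P_1P_3 = (-612, -374, 544).
Each component of P_1P_3 is 34/33 times the corresponding component of P_1P_2, so P_1P_3 = 34/33·P_1P_2 and the points are collinear.

Yes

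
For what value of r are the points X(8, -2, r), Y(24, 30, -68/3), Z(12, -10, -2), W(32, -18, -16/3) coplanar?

-4

Coplanarity ⇔ det[XY; XZ; XW] = 0.
Expanding, this is linear in r: (-896)r + (-3584) = 0.
So r = -4.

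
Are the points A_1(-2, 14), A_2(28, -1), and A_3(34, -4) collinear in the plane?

A_1A_2 = (30, -15), A_1A_3 = (36, -18).
det[A_1A_2; A_1A_3] = (30)(-18) − (-15)(36) = 0.
The determinant is zero, so the points are collinear.

Yes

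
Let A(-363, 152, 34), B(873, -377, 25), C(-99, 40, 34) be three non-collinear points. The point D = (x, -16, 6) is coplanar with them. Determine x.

-1

The plane through A, B, C has equation −1008x − 2376y + 1224z = 46368.
Substituting D: (-1008)x + (45360) = 46368, so x = -1.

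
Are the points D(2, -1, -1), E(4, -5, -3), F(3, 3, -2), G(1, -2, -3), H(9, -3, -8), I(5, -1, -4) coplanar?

No

The plane through D, E, F has normal n = DE × DF = (12, 0, 12) and equation n·P = 12.
Checking the remaining points: n·G = -24, n·H = 12, n·I = 12.
Since n·G = -24 ≠ 12, G is off the plane and the points are not all coplanar.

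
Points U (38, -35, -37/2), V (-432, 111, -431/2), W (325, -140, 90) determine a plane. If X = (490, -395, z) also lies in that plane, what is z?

15/2

The plane through U, V, W has equation −4844x − 5544y + 7448z = -127820.
Substituting X: (7448)z + (-183680) = -127820, so z = 15/2.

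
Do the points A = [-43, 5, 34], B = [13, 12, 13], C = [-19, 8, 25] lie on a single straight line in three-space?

Yes

AB = (56, 7, -21), AC = (24, 3, -9).
Each component of AC is 3/7 times the corresponding component of AB, so AC = 3/7·AB and the points are collinear.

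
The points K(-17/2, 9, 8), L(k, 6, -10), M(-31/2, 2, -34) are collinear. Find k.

-23/2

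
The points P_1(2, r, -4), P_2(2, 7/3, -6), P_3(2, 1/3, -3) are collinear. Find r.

1

Direction P_2P_3 = (0, -2, 3). From the z-coordinate of P_1, the parameter along the line is τ = (-4 − (-6))/3 = 2/3.
Then r = 7/3 + 2/3·(-2) = 1.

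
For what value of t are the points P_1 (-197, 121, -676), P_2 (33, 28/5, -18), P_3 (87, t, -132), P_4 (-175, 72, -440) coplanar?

The points are coplanar iff P_1P_2 · (P_1P_3 × P_1P_4) = 0.
Expanding, this is linear in t: (39804)t + (-7443348/5) = 0.
So t = 187/5.

187/5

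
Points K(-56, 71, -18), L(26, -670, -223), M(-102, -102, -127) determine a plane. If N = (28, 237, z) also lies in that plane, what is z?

124

A normal to the plane is n = KL × KM = (45304, 18368, -48272).
N lies in the plane iff n · KN = 0.
This gives (-48272)z + (5985728) = 0, so z = 124.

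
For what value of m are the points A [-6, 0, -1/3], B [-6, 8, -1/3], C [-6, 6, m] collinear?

Direction AB = (0, 8, 0). From the y-coordinate of C, the parameter along the line is τ = (6 − 0)/8 = 3/4.
Then m = (-1/3) + 3/4·(0) = -1/3.

-1/3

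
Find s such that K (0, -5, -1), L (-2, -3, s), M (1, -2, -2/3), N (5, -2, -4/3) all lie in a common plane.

-1/3

Normal to plane KMN: n = (-2, 2, -12); plane equation n·P = 2.
Requiring n·L = 2: (-12)s + (-2) = 2.
So s = -1/3.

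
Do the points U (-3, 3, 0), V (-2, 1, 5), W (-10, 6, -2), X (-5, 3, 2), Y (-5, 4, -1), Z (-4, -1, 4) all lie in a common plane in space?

No

The plane through U, V, W has normal n = UV × UW = (-11, -33, -11) and equation n·P = -66.
Checking the remaining points: n·X = -66, n·Y = -66, n·Z = 33.
Since n·Z = 33 ≠ -66, Z is off the plane and the points are not all coplanar.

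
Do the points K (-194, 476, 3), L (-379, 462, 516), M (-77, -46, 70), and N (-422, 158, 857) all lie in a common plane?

Yes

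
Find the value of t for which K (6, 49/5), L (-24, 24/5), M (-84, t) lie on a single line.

Collinearity: (M − K) must be parallel to (L − K) = (-30, -5).
Cross-multiplying the components: (t − 49/5)·(-30) = (-90)·(-5).
Solving gives t = -26/5.

-26/5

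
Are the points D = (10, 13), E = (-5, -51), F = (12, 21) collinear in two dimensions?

DE = (-15, -64), DF = (2, 8).
If collinear, DF would be a scalar multiple of DE. But (-15)·(8) ≠ (-64)·(2) (difference 8), so they are not parallel; the points are not collinear.

No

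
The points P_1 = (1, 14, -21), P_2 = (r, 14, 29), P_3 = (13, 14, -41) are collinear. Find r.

Collinearity requires P_1P_2 × P_1P_3 = 0; each component is linear in r.
The y-component gives (20)r + (580) = 0, so r = -29.
The remaining components then also vanish.

-29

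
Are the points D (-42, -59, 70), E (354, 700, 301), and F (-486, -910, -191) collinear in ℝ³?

No

DE = (396, 759, 231), DF = (-444, -851, -261).
Comparing components 2 and 3: (759)(-261) − (231)(-851) = -1518 ≠ 0, so DE and DF are not parallel and the points are not collinear.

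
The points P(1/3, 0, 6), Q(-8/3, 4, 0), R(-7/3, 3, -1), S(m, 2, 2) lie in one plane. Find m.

Normal to plane PQR: n = (-10, -5, 5/3); plane equation n·X = 20/3.
Requiring n·S = 20/3: (-10)m + (-20/3) = 20/3.
So m = -4/3.

-4/3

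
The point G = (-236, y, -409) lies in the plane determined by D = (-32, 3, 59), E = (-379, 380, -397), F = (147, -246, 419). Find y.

312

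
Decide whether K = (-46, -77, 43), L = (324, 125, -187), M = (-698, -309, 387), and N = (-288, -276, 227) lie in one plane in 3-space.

With K as base: KL = (370, 202, -230), KM = (-652, -232, 344), KN = (-242, -199, 184).
KM × KN = (25768, 36720, 73604).
KL · (KM × KN) = 22680.
Since 22680 ≠ 0, the four points are not coplanar.

No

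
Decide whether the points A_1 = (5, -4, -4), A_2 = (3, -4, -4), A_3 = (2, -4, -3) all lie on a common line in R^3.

No

A_1A_2 = (-2, 0, 0), A_1A_3 = (-3, 0, 1).
Comparing components 3 and 1: (0)(-3) − (-2)(1) = 2 ≠ 0, so A_1A_2 and A_1A_3 are not parallel and the points are not collinear.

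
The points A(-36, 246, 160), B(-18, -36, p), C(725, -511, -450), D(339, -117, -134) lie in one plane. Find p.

Normal to plane ACD: n = (1128, -5016, 7632); plane equation n·P = -53424.
Requiring n·B = -53424: (7632)p + (160272) = -53424.
So p = -28.

-28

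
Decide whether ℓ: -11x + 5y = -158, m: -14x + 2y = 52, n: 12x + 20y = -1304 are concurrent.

The three lines meet at one point iff the augmented coefficient matrix [aᵢ bᵢ cᵢ] has rank < 3, i.e. its determinant vanishes.
Here the determinant is 0.
It vanishes, so the lines are concurrent at (-12, -58).

Yes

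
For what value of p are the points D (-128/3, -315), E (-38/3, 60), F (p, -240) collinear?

Collinearity: (F − D) must be parallel to (E − D) = (30, 375).
Cross-multiplying the components: (p − (-128/3))·(375) = (75)·(30).
Solving gives p = -110/3.

-110/3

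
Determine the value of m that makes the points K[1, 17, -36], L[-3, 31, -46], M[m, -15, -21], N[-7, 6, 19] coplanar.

12

The points are coplanar iff KL · (KM × KN) = 0.
Expanding, this is linear in m: (-660)m + (7920) = 0.
So m = 12.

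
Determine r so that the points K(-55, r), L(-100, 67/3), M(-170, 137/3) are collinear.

22/3

Collinearity: (K − L) must be parallel to (M − L) = (-70, 70/3).
Cross-multiplying the components: (r − 67/3)·(-70) = (45)·(70/3).
Solving gives r = 22/3.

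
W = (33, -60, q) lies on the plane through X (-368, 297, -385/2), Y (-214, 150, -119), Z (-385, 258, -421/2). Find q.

7/2

Coplanarity requires XY · (XZ × XW) = 0.
XY = (154, -147, 147/2), XZ = (-17, -39, -18); the triple product is linear in q with coefficient -8505 and constant term 59535/2.
Setting it to zero: q = 7/2.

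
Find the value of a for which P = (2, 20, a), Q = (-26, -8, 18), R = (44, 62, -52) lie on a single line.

Direction QR = (70, 70, -70). From the x-coordinate of P, the parameter along the line is τ = (2 − (-26))/70 = 2/5.
Then a = 18 + 2/5·(-70) = -10.

-10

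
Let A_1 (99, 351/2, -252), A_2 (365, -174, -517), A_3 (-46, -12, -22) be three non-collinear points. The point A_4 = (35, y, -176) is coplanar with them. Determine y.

A normal to the plane is n = A_1A_2 × A_1A_3 = (-260145/2, -22755, -201105/2).
A_4 lies in the plane iff n · A_1A_4 = 0.
This gives (-22755)y + (9352305/2) = 0, so y = 411/2.

411/2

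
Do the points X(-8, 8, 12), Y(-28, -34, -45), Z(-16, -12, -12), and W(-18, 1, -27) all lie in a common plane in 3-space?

A normal to the plane through X, Y, Z is n = XY × XZ = (-132, -24, 64).
The plane has equation n·P = 1632. For W: n·W = 624.
624 ≠ 1632, so W is off the plane.

No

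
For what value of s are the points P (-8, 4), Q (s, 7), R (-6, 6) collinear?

-5

The three points are collinear iff det[PQ; PR] = 0.
This determinant is linear in s: (2)s + (10) = 0, so s = -5.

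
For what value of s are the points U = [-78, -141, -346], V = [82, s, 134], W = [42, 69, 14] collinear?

Collinearity requires UV × UW = 0; each component is linear in s.
The x-component gives (360)s + (-50040) = 0, so s = 139.
The remaining components then also vanish.

139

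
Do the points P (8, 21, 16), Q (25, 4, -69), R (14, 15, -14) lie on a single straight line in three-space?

Yes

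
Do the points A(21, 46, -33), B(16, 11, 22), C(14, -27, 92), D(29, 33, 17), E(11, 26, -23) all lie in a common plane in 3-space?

Yes

The plane through A, B, C has normal n = AB × AC = (-360, 240, 120) and equation n·P = -480.
Checking the remaining points: n·D = -480, n·E = -480.
All equal -480, so all 5 points lie in one plane.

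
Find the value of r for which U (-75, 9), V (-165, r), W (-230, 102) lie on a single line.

63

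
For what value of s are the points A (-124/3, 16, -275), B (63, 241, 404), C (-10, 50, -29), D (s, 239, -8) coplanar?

Normal to plane ABC: n = (32264, -13172/3, -10508/3); plane equation n·P = -440596.
Requiring n·D = -440596: (32264)s + (-1021348) = -440596.
So s = 18.

18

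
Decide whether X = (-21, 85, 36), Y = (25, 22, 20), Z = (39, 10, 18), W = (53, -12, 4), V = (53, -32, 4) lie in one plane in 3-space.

No

The plane through X, Y, Z has normal n = XY × XZ = (-66, -132, 330) and equation n·P = 2046.
Checking the remaining points: n·W = -594, n·V = 2046.
Since n·W = -594 ≠ 2046, W is off the plane and the points are not all coplanar.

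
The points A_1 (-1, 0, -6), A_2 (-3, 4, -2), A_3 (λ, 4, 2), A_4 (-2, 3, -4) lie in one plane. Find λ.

-5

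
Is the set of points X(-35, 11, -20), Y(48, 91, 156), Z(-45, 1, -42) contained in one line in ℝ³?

XY = (83, 80, 176), XZ = (-10, -10, -22).
Comparing components 3 and 1: (176)(-10) − (83)(-22) = 66 ≠ 0, so XY and XZ are not parallel and the points are not collinear.

No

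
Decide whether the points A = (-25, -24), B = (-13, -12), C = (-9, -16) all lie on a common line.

AB = (12, 12), AC = (16, 8).
det[AB; AC] = (12)(8) − (12)(16) = -96.
The determinant is nonzero, so they are not collinear.

No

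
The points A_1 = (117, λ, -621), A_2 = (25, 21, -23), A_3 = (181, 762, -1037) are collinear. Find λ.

458

Direction A_2A_3 = (156, 741, -1014). From the x-coordinate of A_1, the parameter along the line is τ = (117 − 25)/156 = 23/39.
Then λ = 21 + 23/39·(741) = 458.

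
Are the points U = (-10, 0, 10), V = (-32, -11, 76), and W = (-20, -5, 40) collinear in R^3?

UV = (-22, -11, 66), UW = (-10, -5, 30).
UV × UW = (0, 0, 0).
The cross product vanishes, so the three points are collinear.

Yes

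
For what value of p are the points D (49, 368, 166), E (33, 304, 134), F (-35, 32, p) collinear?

-2

Direction DE = (-16, -64, -32). From the x-coordinate of F, the parameter along the line is τ = (-35 − 49)/(-16) = 21/4.
Then p = 166 + 21/4·(-32) = -2.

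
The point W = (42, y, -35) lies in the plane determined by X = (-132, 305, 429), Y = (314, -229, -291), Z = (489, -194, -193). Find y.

A normal to the plane is n = XY × XZ = (-27132, -169708, 109060).
W lies in the plane iff n · XW = 0.
This gives (-169708)y + (-3563868) = 0, so y = -21.

-21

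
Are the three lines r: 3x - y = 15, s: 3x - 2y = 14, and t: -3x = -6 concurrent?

Lines aᵢx + bᵢy = cᵢ with pairwise distinct directions are concurrent exactly when det[aᵢ bᵢ cᵢ] = 0.
Here the determinant is -30.
Nonzero, so no common point exists.

No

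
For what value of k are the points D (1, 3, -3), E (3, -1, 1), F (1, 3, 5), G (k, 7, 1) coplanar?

-1

Normal to plane DEF: n = (-32, -16, 0); plane equation n·P = -80.
Requiring n·G = -80: (-32)k + (-112) = -80.
So k = -1.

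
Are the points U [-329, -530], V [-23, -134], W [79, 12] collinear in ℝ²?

UV = (306, 396), UW = (408, 542).
If collinear, UW would be a scalar multiple of UV. But (306)·(542) ≠ (396)·(408) (difference 4284), so they are not parallel; the points are not collinear.

No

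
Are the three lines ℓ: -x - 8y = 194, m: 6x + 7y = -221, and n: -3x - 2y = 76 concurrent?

Yes

Intersecting ℓ and m: solving the 2×2 system gives (x, y) = (-10, -23).
Substitute into n: (-3)(-10) + (-2)(-23) = 76.
This equals 76, so (-10, -23) lies on all three lines and they are concurrent.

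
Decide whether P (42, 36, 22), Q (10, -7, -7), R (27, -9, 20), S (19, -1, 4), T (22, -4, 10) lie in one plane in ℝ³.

The plane through P, Q, R has normal n = PQ × PR = (-1219, 371, 795) and equation n·X = -20352.
Checking the remaining points: n·S = -20352, n·T = -20352.
All equal -20352, so all 5 points lie in one plane.

Yes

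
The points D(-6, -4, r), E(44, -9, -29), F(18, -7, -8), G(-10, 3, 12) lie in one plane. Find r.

The points are coplanar iff DE · (DF × DG) = 0.
Expanding, this is linear in r: (204)r + (-2244) = 0.
So r = 11.

11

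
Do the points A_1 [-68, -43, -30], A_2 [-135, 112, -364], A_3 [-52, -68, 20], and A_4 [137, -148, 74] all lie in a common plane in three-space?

A normal to the plane through A_1, A_2, A_3 is n = A_1A_2 × A_1A_3 = (-600, -1994, -805).
The plane has equation n·P = 150692. For A_4: n·A_4 = 153342.
153342 ≠ 150692, so A_4 is off the plane.

No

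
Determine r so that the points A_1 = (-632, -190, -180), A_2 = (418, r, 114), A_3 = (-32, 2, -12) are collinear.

146

Collinearity requires A_1A_2 × A_1A_3 = 0; each component is linear in r.
The x-component gives (168)r + (-24528) = 0, so r = 146.
The remaining components then also vanish.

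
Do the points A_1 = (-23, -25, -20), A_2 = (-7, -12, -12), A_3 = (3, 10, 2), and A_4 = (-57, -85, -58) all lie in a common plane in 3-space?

Yes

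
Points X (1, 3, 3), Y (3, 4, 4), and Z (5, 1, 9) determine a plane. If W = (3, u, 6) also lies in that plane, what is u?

2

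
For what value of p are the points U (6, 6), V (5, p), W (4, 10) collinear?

The three points are collinear iff det[UV; UW] = 0.
This determinant is linear in p: (2)p + (-16) = 0, so p = 8.

8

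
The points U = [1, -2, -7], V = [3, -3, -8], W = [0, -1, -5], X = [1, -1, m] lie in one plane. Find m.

-4

Coplanarity ⇔ det[UV; UW; UX] = 0.
Expanding, this is linear in m: (1)m + (4) = 0.
So m = -4.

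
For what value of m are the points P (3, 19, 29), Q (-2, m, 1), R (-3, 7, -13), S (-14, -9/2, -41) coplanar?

21/2

Normal to plane PRS: n = (-147, 294, -63); plane equation n·X = 3318.
Requiring n·Q = 3318: (294)m + (231) = 3318.
So m = 21/2.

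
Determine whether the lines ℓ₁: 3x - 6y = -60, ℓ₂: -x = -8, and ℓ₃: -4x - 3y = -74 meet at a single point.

Yes

The three lines meet at one point iff the augmented coefficient matrix [aᵢ bᵢ cᵢ] has rank < 3, i.e. its determinant vanishes.
Here the determinant is 0.
It vanishes, so the lines are concurrent at (8, 14).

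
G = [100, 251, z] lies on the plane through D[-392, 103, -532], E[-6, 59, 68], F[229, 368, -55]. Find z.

-64

A normal to the plane is n = DE × DF = (-179988, 188478, 129614).
G lies in the plane iff n · DG = 0.
This gives (129614)z + (8295296) = 0, so z = -64.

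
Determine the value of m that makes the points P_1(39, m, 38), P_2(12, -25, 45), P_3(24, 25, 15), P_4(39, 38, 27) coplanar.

27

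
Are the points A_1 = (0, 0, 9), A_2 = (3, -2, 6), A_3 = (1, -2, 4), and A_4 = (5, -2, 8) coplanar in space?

A normal to the plane through A_1, A_2, A_3 is n = A_1A_2 × A_1A_3 = (4, 12, -4).
The plane has equation n·P = -36. For A_4: n·A_4 = -36.
Equal, so A_4 lies in the plane and all four are coplanar.

Yes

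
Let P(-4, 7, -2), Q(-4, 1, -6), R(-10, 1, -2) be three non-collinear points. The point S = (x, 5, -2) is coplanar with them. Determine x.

-6

Coplanarity requires PQ · (PR × PS) = 0.
PQ = (0, -6, -4), PR = (-6, -6, 0); the triple product is linear in x with coefficient -24 and constant term -144.
Setting it to zero: x = -6.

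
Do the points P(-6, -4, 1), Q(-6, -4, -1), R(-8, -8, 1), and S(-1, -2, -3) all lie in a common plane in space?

The four points are coplanar iff the 3×3 determinant with rows PQ, PR, PS is zero.
Rows: (0, 0, -2), (-2, -4, 0), (5, 2, -4).
Expanding along the first row: (0)(16) − (0)(8) + (-2)(16) = -32.
Nonzero ⇒ not coplanar.

No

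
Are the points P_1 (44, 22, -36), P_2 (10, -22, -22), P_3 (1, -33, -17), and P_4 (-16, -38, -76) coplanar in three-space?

No

The four points are coplanar iff the 3×3 determinant with rows P_1P_2, P_1P_3, P_1P_4 is zero.
Rows: (-34, -44, 14), (-43, -55, 19), (-60, -60, -40).
Expanding along the first row: (-34)(3340) − (-44)(2860) + (14)(-720) = 2200.
Nonzero ⇒ not coplanar.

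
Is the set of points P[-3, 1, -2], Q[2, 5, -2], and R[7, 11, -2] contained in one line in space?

PQ = (5, 4, 0), PR = (10, 10, 0).
Comparing components 1 and 2: (5)(10) − (4)(10) = 10 ≠ 0, so PQ and PR are not parallel and the points are not collinear.

No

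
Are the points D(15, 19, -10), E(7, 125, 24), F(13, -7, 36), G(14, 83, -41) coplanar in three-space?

No

A normal to the plane through D, E, F is n = DE × DF = (5760, 300, 420).
The plane has equation n·P = 87900. For G: n·G = 88320.
88320 ≠ 87900, so G is off the plane.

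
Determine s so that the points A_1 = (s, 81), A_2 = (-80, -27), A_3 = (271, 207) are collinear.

82

The three points are collinear iff det[A_1A_2; A_1A_3] = 0.
This determinant is linear in s: (-234)s + (19188) = 0, so s = 82.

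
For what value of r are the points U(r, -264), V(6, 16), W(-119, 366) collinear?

106

The three points are collinear iff det[UV; UW] = 0.
This determinant is linear in r: (-350)r + (37100) = 0, so r = 106.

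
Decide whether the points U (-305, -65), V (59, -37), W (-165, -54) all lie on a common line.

No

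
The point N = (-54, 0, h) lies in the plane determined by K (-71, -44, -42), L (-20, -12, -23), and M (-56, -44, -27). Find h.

-69

A normal to the plane is n = KL × KM = (480, -480, -480).
N lies in the plane iff n · KN = 0.
This gives (-480)h + (-33120) = 0, so h = -69.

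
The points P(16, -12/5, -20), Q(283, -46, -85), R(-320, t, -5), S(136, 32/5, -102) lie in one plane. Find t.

442/5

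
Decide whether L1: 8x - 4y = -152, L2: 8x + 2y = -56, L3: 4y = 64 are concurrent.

Intersecting L1 and L2: solving the 2×2 system gives (x, y) = (-11, 16).
Substitute into L3: (0)(-11) + (4)(16) = 64.
This equals 64, so (-11, 16) lies on all three lines and they are concurrent.

Yes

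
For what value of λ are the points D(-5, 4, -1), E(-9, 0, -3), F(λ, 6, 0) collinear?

-3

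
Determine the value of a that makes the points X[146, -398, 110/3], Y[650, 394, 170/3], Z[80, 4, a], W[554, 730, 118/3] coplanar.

20

Coplanarity ⇔ det[XY; XZ; XW] = 0.
Expanding, this is linear in a: (-245376)a + (4907520) = 0.
So a = 20.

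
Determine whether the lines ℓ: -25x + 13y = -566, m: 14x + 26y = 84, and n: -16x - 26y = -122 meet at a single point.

Yes

The three lines meet at one point iff the augmented coefficient matrix [aᵢ bᵢ cᵢ] has rank < 3, i.e. its determinant vanishes.
Here the determinant is 0.
It vanishes, so the lines are concurrent at (19, -7).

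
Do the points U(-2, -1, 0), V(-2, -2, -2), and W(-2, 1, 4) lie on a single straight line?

UV = (0, -1, -2), UW = (0, 2, 4).
UV × UW = (0, 0, 0).
The cross product vanishes, so the three points are collinear.

Yes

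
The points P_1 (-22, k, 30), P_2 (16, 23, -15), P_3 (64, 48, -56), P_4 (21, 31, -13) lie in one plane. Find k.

14

The points are coplanar iff P_1P_2 · (P_1P_3 × P_1P_4) = 0.
Expanding, this is linear in k: (301)k + (-4214) = 0.
So k = 14.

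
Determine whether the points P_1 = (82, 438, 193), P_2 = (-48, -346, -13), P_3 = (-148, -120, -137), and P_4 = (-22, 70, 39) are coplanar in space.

No

With P_1 as base: P_1P_2 = (-130, -784, -206), P_1P_3 = (-230, -558, -330), P_1P_4 = (-104, -368, -154).
P_1P_3 × P_1P_4 = (-35508, -1100, 26608).
P_1P_2 · (P_1P_3 × P_1P_4) = -2808.
Since -2808 ≠ 0, the four points are not coplanar.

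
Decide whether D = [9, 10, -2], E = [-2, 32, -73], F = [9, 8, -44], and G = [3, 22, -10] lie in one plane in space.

The four points are coplanar iff the 3×3 determinant with rows DE, DF, DG is zero.
Rows: (-11, 22, -71), (0, -2, -42), (-6, 12, -8).
Expanding along the first row: (-11)(520) − (22)(-252) + (-71)(-12) = 676.
Nonzero ⇒ not coplanar.

No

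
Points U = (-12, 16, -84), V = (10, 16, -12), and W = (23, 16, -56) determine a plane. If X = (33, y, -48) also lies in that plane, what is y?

16

A normal to the plane is n = UV × UW = (0, 1904, 0).
X lies in the plane iff n · UX = 0.
This gives (1904)y + (-30464) = 0, so y = 16.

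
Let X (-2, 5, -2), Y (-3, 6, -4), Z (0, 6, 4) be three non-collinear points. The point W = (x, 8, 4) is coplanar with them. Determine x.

The plane through X, Y, Z has equation 8x + 2y − 3z = 0.
Substituting W: (8)x + (4) = 0, so x = -1/2.

-1/2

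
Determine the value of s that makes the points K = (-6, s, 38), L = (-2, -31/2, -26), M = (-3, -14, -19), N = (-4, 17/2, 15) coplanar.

37/2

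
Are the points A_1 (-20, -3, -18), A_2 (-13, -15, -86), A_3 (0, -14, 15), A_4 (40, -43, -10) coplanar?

With A_1 as base: A_1A_2 = (7, -12, -68), A_1A_3 = (20, -11, 33), A_1A_4 = (60, -40, 8).
A_1A_3 × A_1A_4 = (1232, 1820, -140).
A_1A_2 · (A_1A_3 × A_1A_4) = -3696.
Since -3696 ≠ 0, the four points are not coplanar.

No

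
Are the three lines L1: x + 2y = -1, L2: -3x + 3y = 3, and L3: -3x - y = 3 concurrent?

Yes

Intersecting L1 and L2: solving the 2×2 system gives (x, y) = (-1, 0).
Substitute into L3: (-3)(-1) + (-1)(0) = 3.
This equals 3, so (-1, 0) lies on all three lines and they are concurrent.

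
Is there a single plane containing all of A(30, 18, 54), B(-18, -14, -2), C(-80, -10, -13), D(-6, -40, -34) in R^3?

Yes

With A as base: AB = (-48, -32, -56), AC = (-110, -28, -67), AD = (-36, -58, -88).
AC × AD = (-1422, -7268, 5372).
AB · (AC × AD) = 0.
The scalar triple product vanishes, so the four points are coplanar.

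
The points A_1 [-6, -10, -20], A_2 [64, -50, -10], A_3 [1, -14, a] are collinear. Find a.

-19

Direction A_1A_2 = (70, -40, 10). From the x-coordinate of A_3, the parameter along the line is τ = (1 − (-6))/70 = 1/10.
Then a = (-20) + 1/10·(10) = -19.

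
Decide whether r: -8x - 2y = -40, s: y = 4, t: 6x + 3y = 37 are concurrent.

No

The three lines meet at one point iff the augmented coefficient matrix [aᵢ bᵢ cᵢ] has rank < 3, i.e. its determinant vanishes.
Here the determinant is -8.
Nonzero, so no common point exists.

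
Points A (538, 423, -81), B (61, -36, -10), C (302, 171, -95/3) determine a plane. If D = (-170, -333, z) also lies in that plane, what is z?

A normal to the plane is n = AB × AC = (-4752, 6776, 11880).
D lies in the plane iff n · AD = 0.
This gives (11880)z + (-795960) = 0, so z = 67.

67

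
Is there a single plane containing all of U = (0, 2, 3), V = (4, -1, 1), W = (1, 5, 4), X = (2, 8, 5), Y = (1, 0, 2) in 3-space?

The plane through U, V, W has normal n = UV × UW = (3, -6, 15) and equation n·P = 33.
Checking the remaining points: n·X = 33, n·Y = 33.
All equal 33, so all 5 points lie in one plane.

Yes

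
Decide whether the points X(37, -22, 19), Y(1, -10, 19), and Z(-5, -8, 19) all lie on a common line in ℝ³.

XY = (-36, 12, 0), XZ = (-42, 14, 0).
Each component of XZ is 7/6 times the corresponding component of XY, so XZ = 7/6·XY and the points are collinear.

Yes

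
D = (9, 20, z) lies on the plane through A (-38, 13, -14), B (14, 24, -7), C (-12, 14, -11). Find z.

-8

A normal to the plane is n = AB × AC = (26, 26, -234).
D lies in the plane iff n · AD = 0.
This gives (-234)z + (-1872) = 0, so z = -8.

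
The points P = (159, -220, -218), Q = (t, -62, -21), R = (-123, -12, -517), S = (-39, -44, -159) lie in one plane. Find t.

Normal to plane PRS: n = (64896, 75840, -8448); plane equation n·X = -4524672.
Requiring n·Q = -4524672: (64896)t + (-4524672) = -4524672.
So t = 0.

0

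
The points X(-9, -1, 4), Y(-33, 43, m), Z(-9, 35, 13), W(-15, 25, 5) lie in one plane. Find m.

The points are coplanar iff XY · (XZ × XW) = 0.
Expanding, this is linear in m: (216)m + (1512) = 0.
So m = -7.

-7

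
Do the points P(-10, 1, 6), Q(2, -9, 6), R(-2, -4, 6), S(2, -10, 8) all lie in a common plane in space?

No

With P as base: PQ = (12, -10, 0), PR = (8, -5, 0), PS = (12, -11, 2).
PR × PS = (-10, -16, -28).
PQ · (PR × PS) = 40.
Since 40 ≠ 0, the four points are not coplanar.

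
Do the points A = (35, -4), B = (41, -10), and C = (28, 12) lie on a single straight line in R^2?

No

AB = (6, -6), AC = (-7, 16).
det[AB; AC] = (6)(16) − (-6)(-7) = 54.
The determinant is nonzero, so they are not collinear.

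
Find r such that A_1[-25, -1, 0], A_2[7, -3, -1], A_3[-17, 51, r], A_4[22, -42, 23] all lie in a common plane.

Coplanarity ⇔ det[A_1A_2; A_1A_3; A_1A_4] = 0.
Expanding, this is linear in r: (1218)r + (41412) = 0.
So r = -34.

-34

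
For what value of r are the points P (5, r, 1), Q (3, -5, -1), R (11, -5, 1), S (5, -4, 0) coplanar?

-2

Coplanarity ⇔ det[PQ; PR; PS] = 0.
Expanding, this is linear in r: (4)r + (8) = 0.
So r = -2.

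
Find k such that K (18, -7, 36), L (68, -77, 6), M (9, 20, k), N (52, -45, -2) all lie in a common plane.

Normal to plane KLN: n = (1520, 880, 480); plane equation n·P = 38480.
Requiring n·M = 38480: (480)k + (31280) = 38480.
So k = 15.

15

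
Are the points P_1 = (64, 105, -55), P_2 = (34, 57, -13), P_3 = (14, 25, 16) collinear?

P_1P_2 = (-30, -48, 42), P_1P_3 = (-50, -80, 71).
Comparing components 2 and 3: (-48)(71) − (42)(-80) = -48 ≠ 0, so P_1P_2 and P_1P_3 are not parallel and the points are not collinear.

No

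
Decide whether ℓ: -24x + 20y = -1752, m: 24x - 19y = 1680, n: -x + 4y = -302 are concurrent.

The three lines meet at one point iff the augmented coefficient matrix [aᵢ bᵢ cᵢ] has rank < 3, i.e. its determinant vanishes.
Here the determinant is 24.
Nonzero, so no common point exists.

No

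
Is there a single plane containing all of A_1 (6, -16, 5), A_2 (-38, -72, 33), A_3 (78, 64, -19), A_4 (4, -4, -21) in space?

Yes

The four points are coplanar iff the 3×3 determinant with rows A_1A_2, A_1A_3, A_1A_4 is zero.
Rows: (-44, -56, 28), (72, 80, -24), (-2, 12, -26).
Expanding along the first row: (-44)(-1792) − (-56)(-1920) + (28)(1024) = 0.
Zero determinant ⇒ coplanar.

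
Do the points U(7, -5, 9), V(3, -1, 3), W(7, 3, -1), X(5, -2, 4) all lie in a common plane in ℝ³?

No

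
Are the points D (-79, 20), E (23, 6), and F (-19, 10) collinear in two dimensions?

No

DE = (102, -14), DF = (60, -10).
Twice the signed area of △DEF is (102)(-10) − (-14)(60) = -180.
The area is nonzero, so the three points are not collinear.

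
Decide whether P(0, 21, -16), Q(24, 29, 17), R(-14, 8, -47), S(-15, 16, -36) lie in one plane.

The four points are coplanar iff the 3×3 determinant with rows PQ, PR, PS is zero.
Rows: (24, 8, 33), (-14, -13, -31), (-15, -5, -20).
Expanding along the first row: (24)(105) − (8)(-185) + (33)(-125) = -125.
Nonzero ⇒ not coplanar.

No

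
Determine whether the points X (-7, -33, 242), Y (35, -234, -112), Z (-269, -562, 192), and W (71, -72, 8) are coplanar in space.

Yes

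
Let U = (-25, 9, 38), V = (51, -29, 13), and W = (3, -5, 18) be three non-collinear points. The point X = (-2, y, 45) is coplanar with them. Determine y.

-5/2

The plane through U, V, W has equation 410x + 820y = -2870.
Substituting X: (820)y + (-820) = -2870, so y = -5/2.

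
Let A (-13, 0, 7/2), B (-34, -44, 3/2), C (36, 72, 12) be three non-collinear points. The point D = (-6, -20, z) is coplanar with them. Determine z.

17/2

Coplanarity requires AB · (AC × AD) = 0.
AB = (-21, -44, -2), AC = (49, 72, 17/2); the triple product is linear in z with coefficient 644 and constant term -5474.
Setting it to zero: z = 17/2.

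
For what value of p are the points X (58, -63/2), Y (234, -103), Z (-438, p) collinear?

170

Collinearity: (Z − X) must be parallel to (Y − X) = (176, -143/2).
Cross-multiplying the components: (p − (-63/2))·(176) = (-496)·(-143/2).
Solving gives p = 170.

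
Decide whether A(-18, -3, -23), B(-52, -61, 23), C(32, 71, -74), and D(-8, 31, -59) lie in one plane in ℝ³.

No

A normal to the plane through A, B, C is n = AB × AC = (-446, 566, 384).
The plane has equation n·P = -2502. For D: n·D = -1542.
-1542 ≠ -2502, so D is off the plane.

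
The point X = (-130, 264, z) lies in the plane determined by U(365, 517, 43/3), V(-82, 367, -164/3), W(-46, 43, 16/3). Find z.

-48

The plane through U, V, W has equation −31356x + 24336y + 150228z = 3290040.
Substituting X: (150228)z + (10500984) = 3290040, so z = -48.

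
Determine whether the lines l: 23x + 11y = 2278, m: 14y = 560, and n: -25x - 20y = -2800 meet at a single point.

Intersecting l and m: solving the 2×2 system gives (x, y) = (1838/23, 40).
Substitute into n: (-25)(1838/23) + (-20)(40) = -64350/23.
But n requires -2800 ≠ -64350/23, so the three lines have no common point.

No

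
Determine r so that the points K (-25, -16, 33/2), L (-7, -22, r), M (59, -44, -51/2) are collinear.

15/2

Collinearity requires KL × KM = 0; each component is linear in r.
The x-component gives (28)r + (-210) = 0, so r = 15/2.
The remaining components then also vanish.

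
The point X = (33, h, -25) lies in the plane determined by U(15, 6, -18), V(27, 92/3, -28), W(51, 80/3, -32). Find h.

49/3

Coplanarity requires UV · (UW × UX) = 0.
UV = (12, 74/3, -10), UW = (36, 62/3, -14); the triple product is linear in h with coefficient -192 and constant term 3136.
Setting it to zero: h = 49/3.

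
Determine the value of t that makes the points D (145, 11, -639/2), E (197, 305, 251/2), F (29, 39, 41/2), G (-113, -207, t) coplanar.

Normal to plane DEF: n = (87500, -69300, 35560); plane equation n·P = 563780.
Requiring n·G = 563780: (35560)t + (4457600) = 563780.
So t = -219/2.

-219/2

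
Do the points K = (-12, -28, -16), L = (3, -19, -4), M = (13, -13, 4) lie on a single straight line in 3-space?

KL = (15, 9, 12), KM = (25, 15, 20).
Each component of KM is 5/3 times the corresponding component of KL, so KM = 5/3·KL and the points are collinear.

Yes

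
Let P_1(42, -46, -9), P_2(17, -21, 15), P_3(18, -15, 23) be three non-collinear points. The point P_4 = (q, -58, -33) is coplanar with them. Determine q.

15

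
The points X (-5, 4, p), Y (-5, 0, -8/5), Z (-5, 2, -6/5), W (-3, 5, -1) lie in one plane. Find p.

Coplanarity ⇔ det[XY; XZ; XW] = 0.
Expanding, this is linear in p: (4)p + (16/5) = 0.
So p = -4/5.

-4/5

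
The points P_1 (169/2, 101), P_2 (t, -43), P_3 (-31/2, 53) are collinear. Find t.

Collinearity: (P_2 − P_1) must be parallel to (P_3 − P_1) = (-100, -48).
Cross-multiplying the components: (t − 169/2)·(-48) = (-144)·(-100).
Solving gives t = -431/2.

-431/2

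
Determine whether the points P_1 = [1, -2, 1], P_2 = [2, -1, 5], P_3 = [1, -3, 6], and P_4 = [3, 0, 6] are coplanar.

No

With P_1 as base: P_1P_2 = (1, 1, 4), P_1P_3 = (0, -1, 5), P_1P_4 = (2, 2, 5).
P_1P_3 × P_1P_4 = (-15, 10, 2).
P_1P_2 · (P_1P_3 × P_1P_4) = 3.
Since 3 ≠ 0, the four points are not coplanar.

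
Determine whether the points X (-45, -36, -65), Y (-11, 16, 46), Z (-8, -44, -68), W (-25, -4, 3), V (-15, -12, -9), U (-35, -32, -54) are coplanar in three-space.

Yes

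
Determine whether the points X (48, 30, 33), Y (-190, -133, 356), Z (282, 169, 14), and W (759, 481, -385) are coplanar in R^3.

The four points are coplanar iff the 3×3 determinant with rows XY, XZ, XW is zero.
Rows: (-238, -163, 323), (234, 139, -19), (711, 451, -418).
Expanding along the first row: (-238)(-49533) − (-163)(-84303) + (323)(6705) = 213180.
Nonzero ⇒ not coplanar.

No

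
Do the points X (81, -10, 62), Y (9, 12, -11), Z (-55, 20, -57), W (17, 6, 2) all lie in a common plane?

No

The four points are coplanar iff the 3×3 determinant with rows XY, XZ, XW is zero.
Rows: (-72, 22, -73), (-136, 30, -119), (-64, 16, -60).
Expanding along the first row: (-72)(104) − (22)(544) + (-73)(-256) = -768.
Nonzero ⇒ not coplanar.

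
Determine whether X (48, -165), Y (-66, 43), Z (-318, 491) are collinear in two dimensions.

No

XY = (-114, 208), XZ = (-366, 656).
If collinear, XZ would be a scalar multiple of XY. But (-114)·(656) ≠ (208)·(-366) (difference 1344), so they are not parallel; the points are not collinear.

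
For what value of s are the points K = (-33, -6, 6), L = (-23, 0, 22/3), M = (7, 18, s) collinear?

Collinearity requires KL × KM = 0; each component is linear in s.
The x-component gives (6)s + (-68) = 0, so s = 34/3.
The remaining components then also vanish.

34/3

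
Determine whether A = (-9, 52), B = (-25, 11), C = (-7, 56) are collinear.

AB = (-16, -41), AC = (2, 4).
If collinear, AC would be a scalar multiple of AB. But (-16)·(4) ≠ (-41)·(2) (difference 18), so they are not parallel; the points are not collinear.

No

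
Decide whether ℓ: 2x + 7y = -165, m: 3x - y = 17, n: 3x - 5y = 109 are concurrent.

Yes

Intersecting ℓ and m: solving the 2×2 system gives (x, y) = (-2, -23).
Substitute into n: (3)(-2) + (-5)(-23) = 109.
This equals 109, so (-2, -23) lies on all three lines and they are concurrent.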